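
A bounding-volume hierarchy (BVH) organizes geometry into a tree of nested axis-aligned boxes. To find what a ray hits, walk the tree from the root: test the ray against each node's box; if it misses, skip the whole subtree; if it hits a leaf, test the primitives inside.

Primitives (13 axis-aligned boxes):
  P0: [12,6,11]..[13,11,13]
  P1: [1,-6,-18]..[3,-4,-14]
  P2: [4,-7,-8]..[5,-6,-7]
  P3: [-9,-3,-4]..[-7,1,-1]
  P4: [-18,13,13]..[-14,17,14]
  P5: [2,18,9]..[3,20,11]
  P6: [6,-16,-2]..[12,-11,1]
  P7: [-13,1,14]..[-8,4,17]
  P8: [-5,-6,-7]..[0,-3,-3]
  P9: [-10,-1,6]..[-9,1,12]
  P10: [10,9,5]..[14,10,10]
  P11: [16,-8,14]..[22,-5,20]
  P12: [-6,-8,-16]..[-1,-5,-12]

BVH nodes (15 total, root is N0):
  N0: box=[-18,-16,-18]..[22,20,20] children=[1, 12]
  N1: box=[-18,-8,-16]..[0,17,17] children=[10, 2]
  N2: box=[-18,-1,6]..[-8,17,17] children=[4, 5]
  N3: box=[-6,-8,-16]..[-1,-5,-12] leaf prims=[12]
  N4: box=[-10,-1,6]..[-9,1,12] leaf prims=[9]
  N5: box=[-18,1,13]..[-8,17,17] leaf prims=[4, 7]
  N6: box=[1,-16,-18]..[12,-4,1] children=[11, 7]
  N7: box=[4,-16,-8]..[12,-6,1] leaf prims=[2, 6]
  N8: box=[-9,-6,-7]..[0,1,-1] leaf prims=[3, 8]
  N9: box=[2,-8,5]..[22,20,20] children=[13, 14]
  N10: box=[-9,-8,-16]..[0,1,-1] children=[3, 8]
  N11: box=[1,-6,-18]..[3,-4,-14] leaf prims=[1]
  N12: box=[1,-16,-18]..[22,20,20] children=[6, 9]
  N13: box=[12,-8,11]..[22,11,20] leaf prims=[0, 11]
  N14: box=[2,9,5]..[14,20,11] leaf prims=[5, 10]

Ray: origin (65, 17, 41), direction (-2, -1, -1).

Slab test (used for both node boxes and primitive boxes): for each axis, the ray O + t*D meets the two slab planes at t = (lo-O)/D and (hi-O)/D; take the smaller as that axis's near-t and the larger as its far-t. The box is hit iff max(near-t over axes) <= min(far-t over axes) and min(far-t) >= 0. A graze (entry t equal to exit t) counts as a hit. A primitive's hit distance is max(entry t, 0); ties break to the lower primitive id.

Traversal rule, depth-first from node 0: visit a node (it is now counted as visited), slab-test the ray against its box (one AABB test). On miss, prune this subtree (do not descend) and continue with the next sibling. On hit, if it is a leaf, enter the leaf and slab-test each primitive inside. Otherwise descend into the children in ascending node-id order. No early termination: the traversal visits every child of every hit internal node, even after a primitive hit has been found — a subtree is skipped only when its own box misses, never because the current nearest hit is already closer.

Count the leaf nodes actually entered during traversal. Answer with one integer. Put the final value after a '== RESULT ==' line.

Walk:
N0 x:[43/2,83/2] y:[-3,33] z:[21,59] -> hit [43/2,33], descend [1, 12]
  N1 x:[65/2,83/2] y:[0,25] z:[24,57] -> miss, prune
  N12 x:[43/2,32] y:[-3,33] z:[21,59] -> hit [43/2,32], descend [6, 9]
    N6 x:[53/2,32] y:[21,33] z:[40,59] -> miss, prune
    N9 x:[43/2,63/2] y:[-3,25] z:[21,36] -> hit [43/2,25], descend [13, 14]
      N13 x:[43/2,53/2] y:[6,25] z:[21,30] -> hit [43/2,25] leaf, test {P0(miss), P11@t=22}
      N14 x:[51/2,63/2] y:[-3,8] z:[30,36] -> miss, prune

7 AABB tests over nodes [0, 1, 12, 6, 9, 13, 14]; 1 leaf entered; closest P11.

== RESULT ==
1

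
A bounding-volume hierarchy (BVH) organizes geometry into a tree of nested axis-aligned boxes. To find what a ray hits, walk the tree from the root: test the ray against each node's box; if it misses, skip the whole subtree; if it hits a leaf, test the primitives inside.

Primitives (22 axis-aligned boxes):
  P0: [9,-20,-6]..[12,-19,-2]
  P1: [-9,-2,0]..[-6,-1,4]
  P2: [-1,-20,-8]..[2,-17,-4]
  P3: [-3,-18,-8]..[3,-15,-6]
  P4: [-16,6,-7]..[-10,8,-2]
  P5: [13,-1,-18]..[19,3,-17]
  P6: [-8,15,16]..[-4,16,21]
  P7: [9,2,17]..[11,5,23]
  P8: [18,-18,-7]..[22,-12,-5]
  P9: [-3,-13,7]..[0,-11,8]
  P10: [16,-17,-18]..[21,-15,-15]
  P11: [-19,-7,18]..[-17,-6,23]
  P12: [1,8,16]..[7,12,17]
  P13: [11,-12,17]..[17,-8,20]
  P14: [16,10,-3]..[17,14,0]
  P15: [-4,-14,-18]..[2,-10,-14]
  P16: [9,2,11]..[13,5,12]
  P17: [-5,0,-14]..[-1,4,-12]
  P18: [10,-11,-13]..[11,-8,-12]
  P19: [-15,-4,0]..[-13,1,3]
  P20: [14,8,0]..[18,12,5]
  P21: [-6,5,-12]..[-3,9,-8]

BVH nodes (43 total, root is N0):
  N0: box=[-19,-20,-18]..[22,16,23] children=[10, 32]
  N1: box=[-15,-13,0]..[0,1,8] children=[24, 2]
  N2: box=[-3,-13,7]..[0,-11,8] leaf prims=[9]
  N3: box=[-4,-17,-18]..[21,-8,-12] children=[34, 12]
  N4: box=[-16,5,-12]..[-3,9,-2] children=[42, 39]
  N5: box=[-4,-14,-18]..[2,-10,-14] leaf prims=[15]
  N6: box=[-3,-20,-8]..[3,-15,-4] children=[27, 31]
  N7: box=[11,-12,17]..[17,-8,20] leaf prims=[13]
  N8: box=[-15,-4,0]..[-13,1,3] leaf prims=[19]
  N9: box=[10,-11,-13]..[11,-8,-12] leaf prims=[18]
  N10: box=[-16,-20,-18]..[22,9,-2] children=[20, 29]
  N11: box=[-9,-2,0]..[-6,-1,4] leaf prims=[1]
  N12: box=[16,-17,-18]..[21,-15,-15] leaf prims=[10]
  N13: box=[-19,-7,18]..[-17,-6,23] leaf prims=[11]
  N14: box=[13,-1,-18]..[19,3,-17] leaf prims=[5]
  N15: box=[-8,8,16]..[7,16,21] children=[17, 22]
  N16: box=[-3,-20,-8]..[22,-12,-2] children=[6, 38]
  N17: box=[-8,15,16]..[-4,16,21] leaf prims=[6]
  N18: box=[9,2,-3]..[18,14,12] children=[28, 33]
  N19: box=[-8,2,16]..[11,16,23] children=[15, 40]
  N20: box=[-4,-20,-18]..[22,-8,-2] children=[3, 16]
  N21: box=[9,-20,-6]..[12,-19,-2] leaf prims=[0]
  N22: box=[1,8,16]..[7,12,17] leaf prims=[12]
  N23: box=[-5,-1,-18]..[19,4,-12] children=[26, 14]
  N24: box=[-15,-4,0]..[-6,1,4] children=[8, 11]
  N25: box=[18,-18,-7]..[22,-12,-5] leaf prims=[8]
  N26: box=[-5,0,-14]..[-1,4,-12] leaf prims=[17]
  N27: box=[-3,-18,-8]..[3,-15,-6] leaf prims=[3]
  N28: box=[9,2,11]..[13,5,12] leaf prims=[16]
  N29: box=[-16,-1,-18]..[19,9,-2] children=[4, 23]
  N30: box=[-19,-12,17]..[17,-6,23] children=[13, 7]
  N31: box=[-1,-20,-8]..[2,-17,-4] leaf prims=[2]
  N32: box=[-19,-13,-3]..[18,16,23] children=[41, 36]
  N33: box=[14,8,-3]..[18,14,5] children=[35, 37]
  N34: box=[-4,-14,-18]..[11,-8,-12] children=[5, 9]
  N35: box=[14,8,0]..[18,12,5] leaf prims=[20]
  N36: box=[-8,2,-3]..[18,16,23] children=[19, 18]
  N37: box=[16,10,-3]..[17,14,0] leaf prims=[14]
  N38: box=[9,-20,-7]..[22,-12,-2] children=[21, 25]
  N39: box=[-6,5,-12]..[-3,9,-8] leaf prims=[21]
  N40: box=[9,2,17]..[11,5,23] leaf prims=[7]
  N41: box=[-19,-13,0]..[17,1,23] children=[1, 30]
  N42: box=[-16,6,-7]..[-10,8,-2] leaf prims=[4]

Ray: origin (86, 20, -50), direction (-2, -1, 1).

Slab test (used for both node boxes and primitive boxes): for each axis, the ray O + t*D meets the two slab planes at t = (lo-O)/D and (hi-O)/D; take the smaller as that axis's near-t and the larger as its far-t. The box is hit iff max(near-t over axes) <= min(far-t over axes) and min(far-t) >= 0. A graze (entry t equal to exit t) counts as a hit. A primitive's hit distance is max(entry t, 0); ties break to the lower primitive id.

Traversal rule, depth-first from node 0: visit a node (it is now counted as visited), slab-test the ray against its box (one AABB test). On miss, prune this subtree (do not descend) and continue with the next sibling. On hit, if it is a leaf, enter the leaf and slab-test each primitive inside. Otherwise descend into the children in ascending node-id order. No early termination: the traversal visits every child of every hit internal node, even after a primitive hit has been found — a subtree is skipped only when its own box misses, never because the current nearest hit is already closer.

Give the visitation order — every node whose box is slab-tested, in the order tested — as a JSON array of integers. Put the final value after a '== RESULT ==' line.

Trace the traversal:
N0 x:[32,105/2] y:[4,40] z:[32,73] -> hit [32,40], descend [10, 32]
  N10 x:[32,51] y:[11,40] z:[32,48] -> hit [32,40], descend [20, 29]
    N20 x:[32,45] y:[28,40] z:[32,48] -> hit [32,40], descend [3, 16]
      N3 x:[65/2,45] y:[28,37] z:[32,38] -> hit [65/2,37], descend [12, 34]
        N12 x:[65/2,35] y:[35,37] z:[32,35] -> hit [35,35] leaf, test {P10@t=35}
        N34 x:[75/2,45] y:[28,34] z:[32,38] -> miss, prune
      N16 x:[32,89/2] y:[32,40] z:[42,48] -> miss, prune
    N29 x:[67/2,51] y:[11,21] z:[32,48] -> miss, prune
  N32 x:[34,105/2] y:[4,33] z:[47,73] -> miss, prune

order=[0, 10, 20, 3, 12, 34, 16, 29, 32]  |boxes|=9  |leaves|=1  hit=P10

== RESULT ==
[0, 10, 20, 3, 12, 34, 16, 29, 32]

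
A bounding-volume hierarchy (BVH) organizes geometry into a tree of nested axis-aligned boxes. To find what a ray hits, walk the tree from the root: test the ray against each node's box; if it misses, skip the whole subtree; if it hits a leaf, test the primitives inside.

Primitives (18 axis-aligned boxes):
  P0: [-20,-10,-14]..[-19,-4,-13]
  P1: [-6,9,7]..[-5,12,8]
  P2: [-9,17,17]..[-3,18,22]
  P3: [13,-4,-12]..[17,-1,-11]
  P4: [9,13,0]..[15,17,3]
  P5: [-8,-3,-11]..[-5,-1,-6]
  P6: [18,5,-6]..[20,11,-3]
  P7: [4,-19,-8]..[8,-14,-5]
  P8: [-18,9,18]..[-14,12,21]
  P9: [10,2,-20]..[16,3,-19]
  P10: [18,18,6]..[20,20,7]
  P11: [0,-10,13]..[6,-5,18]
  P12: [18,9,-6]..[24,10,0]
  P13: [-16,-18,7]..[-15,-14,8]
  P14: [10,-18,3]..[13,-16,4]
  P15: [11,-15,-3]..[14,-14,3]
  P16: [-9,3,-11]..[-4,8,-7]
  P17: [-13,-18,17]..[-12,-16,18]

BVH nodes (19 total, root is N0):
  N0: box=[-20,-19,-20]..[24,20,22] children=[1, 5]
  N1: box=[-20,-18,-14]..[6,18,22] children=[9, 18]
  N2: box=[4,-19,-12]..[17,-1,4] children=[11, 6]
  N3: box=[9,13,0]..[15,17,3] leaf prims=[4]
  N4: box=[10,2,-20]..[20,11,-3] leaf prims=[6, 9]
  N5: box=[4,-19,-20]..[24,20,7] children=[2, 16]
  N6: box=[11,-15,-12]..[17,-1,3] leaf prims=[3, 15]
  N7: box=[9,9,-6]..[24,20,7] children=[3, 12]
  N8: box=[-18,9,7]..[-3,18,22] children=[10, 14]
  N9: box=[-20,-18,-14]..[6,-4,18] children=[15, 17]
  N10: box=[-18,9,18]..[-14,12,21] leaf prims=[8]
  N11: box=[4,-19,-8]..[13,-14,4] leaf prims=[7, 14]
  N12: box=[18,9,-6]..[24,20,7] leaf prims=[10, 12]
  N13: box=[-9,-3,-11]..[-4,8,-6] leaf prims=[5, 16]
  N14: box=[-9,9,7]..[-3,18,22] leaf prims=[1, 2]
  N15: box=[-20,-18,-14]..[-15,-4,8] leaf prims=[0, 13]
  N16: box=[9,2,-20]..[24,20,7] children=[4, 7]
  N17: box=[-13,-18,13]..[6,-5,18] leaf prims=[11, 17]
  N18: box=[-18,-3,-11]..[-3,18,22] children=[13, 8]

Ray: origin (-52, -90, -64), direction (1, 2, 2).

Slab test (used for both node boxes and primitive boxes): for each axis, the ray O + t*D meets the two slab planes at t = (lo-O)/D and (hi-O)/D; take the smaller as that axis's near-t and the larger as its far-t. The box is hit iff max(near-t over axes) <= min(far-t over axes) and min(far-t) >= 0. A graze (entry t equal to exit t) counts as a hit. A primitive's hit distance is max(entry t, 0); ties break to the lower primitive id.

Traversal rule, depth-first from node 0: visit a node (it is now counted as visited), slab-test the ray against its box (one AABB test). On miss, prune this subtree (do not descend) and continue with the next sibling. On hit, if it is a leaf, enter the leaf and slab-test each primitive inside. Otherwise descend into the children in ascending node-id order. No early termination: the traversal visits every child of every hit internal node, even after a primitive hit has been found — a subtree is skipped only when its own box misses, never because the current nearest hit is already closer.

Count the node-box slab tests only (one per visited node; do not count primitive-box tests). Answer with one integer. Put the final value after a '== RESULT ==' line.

Trace the traversal:
N0 x:[32,76] y:[71/2,55] z:[22,43] -> hit [71/2,43], descend [1, 5]
  N1 x:[32,58] y:[36,54] z:[25,43] -> hit [36,43], descend [9, 18]
    N9 x:[32,58] y:[36,43] z:[25,41] -> hit [36,41], descend [15, 17]
      N15 x:[32,37] y:[36,43] z:[25,36] -> hit [36,36] leaf, test {P0(miss), P13@t=36}
      N17 x:[39,58] y:[36,85/2] z:[77/2,41] -> hit [39,41] leaf, test {P11(miss), P17(miss)}
    N18 x:[34,49] y:[87/2,54] z:[53/2,43] -> miss, prune
  N5 x:[56,76] y:[71/2,55] z:[22,71/2] -> miss, prune

order=[0, 1, 9, 15, 17, 18, 5]  |boxes|=7  |leaves|=2  hit=P13

== RESULT ==
7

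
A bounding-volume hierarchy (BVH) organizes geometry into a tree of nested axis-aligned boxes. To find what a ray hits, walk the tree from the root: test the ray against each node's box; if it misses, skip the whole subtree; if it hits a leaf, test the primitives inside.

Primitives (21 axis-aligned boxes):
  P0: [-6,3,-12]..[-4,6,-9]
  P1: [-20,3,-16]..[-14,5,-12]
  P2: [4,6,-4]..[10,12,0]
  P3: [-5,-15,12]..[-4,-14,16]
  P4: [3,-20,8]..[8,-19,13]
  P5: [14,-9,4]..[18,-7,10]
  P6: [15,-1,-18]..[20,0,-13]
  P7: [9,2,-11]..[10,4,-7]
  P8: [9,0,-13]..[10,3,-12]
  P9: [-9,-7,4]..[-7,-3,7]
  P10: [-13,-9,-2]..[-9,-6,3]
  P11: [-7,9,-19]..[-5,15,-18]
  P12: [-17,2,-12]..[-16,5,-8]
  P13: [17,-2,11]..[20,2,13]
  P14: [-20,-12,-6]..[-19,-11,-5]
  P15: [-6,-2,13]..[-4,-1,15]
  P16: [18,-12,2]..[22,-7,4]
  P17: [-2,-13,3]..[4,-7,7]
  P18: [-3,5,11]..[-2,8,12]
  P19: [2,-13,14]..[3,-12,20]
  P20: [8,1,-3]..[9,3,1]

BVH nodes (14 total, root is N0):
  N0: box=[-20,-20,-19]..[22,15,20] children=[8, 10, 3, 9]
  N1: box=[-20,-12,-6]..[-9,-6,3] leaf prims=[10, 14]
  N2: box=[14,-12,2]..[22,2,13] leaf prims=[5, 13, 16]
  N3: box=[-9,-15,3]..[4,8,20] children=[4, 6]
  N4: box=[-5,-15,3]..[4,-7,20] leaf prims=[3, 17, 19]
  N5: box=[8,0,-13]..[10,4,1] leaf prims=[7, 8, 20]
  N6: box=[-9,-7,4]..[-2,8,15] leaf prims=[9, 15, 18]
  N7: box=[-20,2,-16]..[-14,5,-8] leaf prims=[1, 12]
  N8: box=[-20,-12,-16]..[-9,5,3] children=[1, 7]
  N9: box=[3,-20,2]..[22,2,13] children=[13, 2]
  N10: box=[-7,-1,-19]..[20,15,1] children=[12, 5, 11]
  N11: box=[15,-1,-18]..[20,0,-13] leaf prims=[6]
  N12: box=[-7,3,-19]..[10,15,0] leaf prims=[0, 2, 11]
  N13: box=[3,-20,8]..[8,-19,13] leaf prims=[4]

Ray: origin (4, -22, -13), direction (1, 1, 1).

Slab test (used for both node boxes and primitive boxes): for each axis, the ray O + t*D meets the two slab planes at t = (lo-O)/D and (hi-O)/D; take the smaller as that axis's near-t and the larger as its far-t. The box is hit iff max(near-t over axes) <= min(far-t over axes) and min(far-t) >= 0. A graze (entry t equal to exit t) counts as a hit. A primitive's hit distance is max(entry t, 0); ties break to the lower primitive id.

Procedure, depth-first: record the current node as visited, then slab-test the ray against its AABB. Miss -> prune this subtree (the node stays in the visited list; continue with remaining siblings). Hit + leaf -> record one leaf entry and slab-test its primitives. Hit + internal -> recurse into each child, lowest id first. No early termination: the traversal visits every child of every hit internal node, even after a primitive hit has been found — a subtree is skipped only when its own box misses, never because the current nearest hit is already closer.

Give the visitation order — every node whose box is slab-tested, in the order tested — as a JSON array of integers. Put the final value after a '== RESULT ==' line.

Traverse from the root:
N0 x:[-24,18] y:[2,37] z:[-6,33] -> hit [2,18], descend [3, 8, 9, 10]
  N3 x:[-13,0] y:[7,30] z:[16,33] -> miss, prune
  N8 x:[-24,-13] y:[10,27] z:[-3,16] -> miss, prune
  N9 x:[-1,18] y:[2,24] z:[15,26] -> hit [15,18], descend [2, 13]
    N2 x:[10,18] y:[10,24] z:[15,26] -> hit [15,18] leaf, test {P5(miss), P13(miss), P16@t=15}
    N13 x:[-1,4] y:[2,3] z:[21,26] -> miss, prune
  N10 x:[-11,16] y:[21,37] z:[-6,14] -> miss, prune

Visited [0, 3, 8, 9, 2, 13, 10]. Tests: 7 box, 1 leaf. Nearest: P16.

== RESULT ==
[0, 3, 8, 9, 2, 13, 10]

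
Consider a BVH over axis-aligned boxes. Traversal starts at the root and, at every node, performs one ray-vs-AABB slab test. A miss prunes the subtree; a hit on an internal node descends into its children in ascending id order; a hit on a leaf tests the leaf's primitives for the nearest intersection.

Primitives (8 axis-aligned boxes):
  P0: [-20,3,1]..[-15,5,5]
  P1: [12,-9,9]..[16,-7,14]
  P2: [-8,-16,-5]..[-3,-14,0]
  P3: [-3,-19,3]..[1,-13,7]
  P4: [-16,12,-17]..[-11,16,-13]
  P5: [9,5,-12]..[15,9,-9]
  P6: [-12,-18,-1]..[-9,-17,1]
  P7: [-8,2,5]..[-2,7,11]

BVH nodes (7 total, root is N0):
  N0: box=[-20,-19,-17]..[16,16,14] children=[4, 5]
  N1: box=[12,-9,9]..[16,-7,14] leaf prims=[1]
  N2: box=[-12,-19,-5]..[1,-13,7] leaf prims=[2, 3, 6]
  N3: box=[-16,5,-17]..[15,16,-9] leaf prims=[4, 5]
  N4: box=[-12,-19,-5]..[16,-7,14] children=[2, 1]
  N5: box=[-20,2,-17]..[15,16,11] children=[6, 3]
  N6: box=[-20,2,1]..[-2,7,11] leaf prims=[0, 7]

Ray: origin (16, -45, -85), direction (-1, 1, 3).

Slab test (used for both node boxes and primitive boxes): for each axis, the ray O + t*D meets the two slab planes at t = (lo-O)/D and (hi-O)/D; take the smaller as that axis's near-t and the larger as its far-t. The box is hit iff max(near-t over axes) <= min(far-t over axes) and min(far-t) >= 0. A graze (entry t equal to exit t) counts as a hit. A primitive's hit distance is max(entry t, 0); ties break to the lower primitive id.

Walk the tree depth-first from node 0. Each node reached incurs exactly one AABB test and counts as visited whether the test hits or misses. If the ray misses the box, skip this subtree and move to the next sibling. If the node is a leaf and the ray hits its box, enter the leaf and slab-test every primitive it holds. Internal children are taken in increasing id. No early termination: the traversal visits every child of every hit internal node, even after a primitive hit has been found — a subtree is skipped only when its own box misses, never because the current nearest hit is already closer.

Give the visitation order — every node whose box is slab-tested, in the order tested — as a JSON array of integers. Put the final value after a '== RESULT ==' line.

Traverse from the root:
N0 x:[0,36] y:[26,61] z:[68/3,33] -> hit [26,33], descend [4, 5]
  N4 x:[0,28] y:[26,38] z:[80/3,33] -> hit [80/3,28], descend [1, 2]
    N1 x:[0,4] y:[36,38] z:[94/3,33] -> miss, prune
    N2 x:[15,28] y:[26,32] z:[80/3,92/3] -> hit [80/3,28] leaf, test {P2(miss), P3(miss), P6@t=28}
  N5 x:[1,36] y:[47,61] z:[68/3,32] -> miss, prune

order=[0, 4, 1, 2, 5]  |boxes|=5  |leaves|=1  hit=P6

== RESULT ==
[0, 4, 1, 2, 5]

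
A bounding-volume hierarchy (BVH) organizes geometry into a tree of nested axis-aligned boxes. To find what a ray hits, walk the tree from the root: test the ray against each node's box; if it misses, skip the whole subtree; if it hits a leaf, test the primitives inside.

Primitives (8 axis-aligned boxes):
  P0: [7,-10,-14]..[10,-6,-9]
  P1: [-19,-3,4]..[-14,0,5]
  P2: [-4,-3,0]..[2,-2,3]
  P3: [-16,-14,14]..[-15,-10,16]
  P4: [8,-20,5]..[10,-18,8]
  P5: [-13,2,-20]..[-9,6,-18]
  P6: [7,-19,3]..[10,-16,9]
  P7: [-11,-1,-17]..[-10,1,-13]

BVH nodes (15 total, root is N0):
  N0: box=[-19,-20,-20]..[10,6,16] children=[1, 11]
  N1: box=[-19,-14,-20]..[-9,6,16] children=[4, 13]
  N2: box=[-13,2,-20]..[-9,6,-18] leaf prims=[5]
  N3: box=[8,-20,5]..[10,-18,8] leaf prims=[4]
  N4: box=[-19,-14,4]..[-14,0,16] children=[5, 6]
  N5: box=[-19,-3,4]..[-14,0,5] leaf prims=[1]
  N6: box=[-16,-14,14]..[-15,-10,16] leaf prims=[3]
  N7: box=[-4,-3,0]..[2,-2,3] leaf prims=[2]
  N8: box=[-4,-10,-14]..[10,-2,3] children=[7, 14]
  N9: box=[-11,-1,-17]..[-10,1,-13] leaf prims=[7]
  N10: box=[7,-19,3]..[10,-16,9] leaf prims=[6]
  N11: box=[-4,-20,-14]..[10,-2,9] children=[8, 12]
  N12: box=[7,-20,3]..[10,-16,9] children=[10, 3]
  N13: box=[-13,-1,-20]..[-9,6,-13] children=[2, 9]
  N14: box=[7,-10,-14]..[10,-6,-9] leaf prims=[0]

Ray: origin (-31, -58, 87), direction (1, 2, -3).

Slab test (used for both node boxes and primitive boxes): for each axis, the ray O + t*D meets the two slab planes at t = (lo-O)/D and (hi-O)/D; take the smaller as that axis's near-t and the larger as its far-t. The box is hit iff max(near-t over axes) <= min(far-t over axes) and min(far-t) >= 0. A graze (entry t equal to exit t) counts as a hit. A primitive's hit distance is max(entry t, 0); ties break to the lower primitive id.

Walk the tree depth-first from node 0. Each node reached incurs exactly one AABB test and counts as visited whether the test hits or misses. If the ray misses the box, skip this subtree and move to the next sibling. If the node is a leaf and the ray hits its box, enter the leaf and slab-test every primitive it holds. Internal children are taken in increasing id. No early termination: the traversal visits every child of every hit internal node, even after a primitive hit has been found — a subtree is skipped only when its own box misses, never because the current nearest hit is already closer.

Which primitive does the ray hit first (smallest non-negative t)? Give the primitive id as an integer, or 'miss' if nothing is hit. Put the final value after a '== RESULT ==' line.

Traverse from the root:
N0 x:[12,41] y:[19,32] z:[71/3,107/3] -> hit [71/3,32], descend [1, 11]
  N1 x:[12,22] y:[22,32] z:[71/3,107/3] -> miss, prune
  N11 x:[27,41] y:[19,28] z:[26,101/3] -> hit [27,28], descend [8, 12]
    N8 x:[27,41] y:[24,28] z:[28,101/3] -> hit [28,28], descend [7, 14]
      N7 x:[27,33] y:[55/2,28] z:[28,29] -> hit [28,28] leaf, test {P2@t=28}
      N14 x:[38,41] y:[24,26] z:[32,101/3] -> miss, prune
    N12 x:[38,41] y:[19,21] z:[26,28] -> miss, prune

7 AABB tests over nodes [0, 1, 11, 8, 7, 14, 12]; 1 leaf entered; closest P2.

== RESULT ==
2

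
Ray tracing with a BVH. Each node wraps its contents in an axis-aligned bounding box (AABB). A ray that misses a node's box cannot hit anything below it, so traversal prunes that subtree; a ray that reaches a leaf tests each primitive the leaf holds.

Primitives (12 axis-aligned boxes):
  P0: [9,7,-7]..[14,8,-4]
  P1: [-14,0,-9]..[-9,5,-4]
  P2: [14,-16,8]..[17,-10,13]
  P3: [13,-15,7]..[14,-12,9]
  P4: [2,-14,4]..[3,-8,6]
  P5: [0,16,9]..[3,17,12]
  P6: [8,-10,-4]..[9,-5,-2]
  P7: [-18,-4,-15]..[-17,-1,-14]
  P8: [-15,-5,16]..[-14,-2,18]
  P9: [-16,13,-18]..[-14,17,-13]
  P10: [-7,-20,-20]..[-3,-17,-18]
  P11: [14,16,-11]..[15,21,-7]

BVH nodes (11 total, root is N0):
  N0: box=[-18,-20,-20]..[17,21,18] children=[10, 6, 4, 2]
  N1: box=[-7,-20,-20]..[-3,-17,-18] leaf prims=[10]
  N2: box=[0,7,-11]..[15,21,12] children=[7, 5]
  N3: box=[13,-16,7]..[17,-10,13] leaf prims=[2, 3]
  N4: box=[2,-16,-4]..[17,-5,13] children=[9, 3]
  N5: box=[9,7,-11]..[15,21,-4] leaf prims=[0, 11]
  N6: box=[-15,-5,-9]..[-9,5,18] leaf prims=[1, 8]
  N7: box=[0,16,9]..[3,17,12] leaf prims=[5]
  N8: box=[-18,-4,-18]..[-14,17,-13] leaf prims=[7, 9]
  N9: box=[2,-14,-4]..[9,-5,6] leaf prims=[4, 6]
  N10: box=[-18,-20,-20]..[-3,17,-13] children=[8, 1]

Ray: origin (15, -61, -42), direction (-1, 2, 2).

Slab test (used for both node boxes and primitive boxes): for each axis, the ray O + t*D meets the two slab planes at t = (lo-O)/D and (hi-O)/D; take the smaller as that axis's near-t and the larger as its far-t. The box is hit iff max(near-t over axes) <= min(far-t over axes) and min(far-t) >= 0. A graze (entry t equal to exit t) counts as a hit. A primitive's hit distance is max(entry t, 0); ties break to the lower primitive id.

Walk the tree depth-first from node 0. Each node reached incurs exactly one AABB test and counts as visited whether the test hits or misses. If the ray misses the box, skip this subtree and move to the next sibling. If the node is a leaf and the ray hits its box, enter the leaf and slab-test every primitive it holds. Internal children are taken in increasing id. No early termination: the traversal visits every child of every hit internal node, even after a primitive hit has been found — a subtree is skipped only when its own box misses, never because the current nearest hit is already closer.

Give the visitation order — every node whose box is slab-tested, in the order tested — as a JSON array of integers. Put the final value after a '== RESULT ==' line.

Trace the traversal:
N0 x:[-2,33] y:[41/2,41] z:[11,30] -> hit [41/2,30], descend [2, 4, 6, 10]
  N2 x:[0,15] y:[34,41] z:[31/2,27] -> miss, prune
  N4 x:[-2,13] y:[45/2,28] z:[19,55/2] -> miss, prune
  N6 x:[24,30] y:[28,33] z:[33/2,30] -> hit [28,30] leaf, test {P1(miss), P8@t=29}
  N10 x:[18,33] y:[41/2,39] z:[11,29/2] -> miss, prune

Summary -> nodes [0, 2, 4, 6, 10]; box-tests=5; leaf-entries=1; first=P8

== RESULT ==
[0, 2, 4, 6, 10]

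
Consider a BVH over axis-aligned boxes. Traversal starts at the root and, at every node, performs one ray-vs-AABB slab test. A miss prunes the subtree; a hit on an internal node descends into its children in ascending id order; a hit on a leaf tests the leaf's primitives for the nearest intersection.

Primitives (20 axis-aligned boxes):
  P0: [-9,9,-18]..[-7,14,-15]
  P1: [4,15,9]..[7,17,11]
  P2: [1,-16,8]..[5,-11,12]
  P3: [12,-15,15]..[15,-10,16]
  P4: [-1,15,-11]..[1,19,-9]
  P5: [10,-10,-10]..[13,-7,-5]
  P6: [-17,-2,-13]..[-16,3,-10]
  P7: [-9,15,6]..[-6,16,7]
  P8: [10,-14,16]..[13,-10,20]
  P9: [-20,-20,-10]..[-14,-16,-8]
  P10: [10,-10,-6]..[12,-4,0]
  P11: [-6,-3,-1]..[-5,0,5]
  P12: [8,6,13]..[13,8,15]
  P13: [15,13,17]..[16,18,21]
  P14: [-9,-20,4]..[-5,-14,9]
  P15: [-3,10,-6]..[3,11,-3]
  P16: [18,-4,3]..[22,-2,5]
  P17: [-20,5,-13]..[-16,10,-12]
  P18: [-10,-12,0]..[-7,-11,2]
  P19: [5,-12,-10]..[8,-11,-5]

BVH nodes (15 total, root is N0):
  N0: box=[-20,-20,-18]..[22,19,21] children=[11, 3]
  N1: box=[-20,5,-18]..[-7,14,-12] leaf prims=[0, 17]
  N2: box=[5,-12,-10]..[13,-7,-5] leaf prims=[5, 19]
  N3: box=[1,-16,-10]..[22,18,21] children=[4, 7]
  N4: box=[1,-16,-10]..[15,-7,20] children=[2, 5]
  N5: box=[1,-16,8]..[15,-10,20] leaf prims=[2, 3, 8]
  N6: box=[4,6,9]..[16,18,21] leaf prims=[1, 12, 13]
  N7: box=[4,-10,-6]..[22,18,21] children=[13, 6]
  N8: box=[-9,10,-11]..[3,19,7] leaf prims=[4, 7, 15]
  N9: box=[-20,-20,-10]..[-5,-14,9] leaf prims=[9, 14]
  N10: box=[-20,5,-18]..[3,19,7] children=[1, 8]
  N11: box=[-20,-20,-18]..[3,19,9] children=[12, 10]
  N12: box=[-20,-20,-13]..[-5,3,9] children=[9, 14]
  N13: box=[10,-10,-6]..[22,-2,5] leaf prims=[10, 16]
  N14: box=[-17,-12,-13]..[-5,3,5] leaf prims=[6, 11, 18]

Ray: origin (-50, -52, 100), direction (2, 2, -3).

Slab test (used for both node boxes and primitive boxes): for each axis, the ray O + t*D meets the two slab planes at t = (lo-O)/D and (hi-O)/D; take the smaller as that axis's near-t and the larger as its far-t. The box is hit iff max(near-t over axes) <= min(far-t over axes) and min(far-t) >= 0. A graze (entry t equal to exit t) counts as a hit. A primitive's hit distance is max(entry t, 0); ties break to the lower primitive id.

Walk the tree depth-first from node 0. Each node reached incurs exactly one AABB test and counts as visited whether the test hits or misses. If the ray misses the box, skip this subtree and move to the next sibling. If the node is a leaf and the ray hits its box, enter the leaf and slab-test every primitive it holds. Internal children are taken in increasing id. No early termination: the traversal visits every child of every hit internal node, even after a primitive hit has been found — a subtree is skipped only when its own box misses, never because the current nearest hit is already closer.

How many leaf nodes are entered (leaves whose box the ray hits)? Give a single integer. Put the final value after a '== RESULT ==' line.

Trace the traversal:
N0 x:[15,36] y:[16,71/2] z:[79/3,118/3] -> hit [79/3,71/2], descend [3, 11]
  N3 x:[51/2,36] y:[18,35] z:[79/3,110/3] -> hit [79/3,35], descend [4, 7]
    N4 x:[51/2,65/2] y:[18,45/2] z:[80/3,110/3] -> miss, prune
    N7 x:[27,36] y:[21,35] z:[79/3,106/3] -> hit [27,35], descend [6, 13]
      N6 x:[27,33] y:[29,35] z:[79/3,91/3] -> hit [29,91/3] leaf, test {P1(miss), P12@t=29, P13(miss)}
      N13 x:[30,36] y:[21,25] z:[95/3,106/3] -> miss, prune
  N11 x:[15,53/2] y:[16,71/2] z:[91/3,118/3] -> miss, prune

Summary -> nodes [0, 3, 4, 7, 6, 13, 11]; box-tests=7; leaf-entries=1; first=P12

== RESULT ==
1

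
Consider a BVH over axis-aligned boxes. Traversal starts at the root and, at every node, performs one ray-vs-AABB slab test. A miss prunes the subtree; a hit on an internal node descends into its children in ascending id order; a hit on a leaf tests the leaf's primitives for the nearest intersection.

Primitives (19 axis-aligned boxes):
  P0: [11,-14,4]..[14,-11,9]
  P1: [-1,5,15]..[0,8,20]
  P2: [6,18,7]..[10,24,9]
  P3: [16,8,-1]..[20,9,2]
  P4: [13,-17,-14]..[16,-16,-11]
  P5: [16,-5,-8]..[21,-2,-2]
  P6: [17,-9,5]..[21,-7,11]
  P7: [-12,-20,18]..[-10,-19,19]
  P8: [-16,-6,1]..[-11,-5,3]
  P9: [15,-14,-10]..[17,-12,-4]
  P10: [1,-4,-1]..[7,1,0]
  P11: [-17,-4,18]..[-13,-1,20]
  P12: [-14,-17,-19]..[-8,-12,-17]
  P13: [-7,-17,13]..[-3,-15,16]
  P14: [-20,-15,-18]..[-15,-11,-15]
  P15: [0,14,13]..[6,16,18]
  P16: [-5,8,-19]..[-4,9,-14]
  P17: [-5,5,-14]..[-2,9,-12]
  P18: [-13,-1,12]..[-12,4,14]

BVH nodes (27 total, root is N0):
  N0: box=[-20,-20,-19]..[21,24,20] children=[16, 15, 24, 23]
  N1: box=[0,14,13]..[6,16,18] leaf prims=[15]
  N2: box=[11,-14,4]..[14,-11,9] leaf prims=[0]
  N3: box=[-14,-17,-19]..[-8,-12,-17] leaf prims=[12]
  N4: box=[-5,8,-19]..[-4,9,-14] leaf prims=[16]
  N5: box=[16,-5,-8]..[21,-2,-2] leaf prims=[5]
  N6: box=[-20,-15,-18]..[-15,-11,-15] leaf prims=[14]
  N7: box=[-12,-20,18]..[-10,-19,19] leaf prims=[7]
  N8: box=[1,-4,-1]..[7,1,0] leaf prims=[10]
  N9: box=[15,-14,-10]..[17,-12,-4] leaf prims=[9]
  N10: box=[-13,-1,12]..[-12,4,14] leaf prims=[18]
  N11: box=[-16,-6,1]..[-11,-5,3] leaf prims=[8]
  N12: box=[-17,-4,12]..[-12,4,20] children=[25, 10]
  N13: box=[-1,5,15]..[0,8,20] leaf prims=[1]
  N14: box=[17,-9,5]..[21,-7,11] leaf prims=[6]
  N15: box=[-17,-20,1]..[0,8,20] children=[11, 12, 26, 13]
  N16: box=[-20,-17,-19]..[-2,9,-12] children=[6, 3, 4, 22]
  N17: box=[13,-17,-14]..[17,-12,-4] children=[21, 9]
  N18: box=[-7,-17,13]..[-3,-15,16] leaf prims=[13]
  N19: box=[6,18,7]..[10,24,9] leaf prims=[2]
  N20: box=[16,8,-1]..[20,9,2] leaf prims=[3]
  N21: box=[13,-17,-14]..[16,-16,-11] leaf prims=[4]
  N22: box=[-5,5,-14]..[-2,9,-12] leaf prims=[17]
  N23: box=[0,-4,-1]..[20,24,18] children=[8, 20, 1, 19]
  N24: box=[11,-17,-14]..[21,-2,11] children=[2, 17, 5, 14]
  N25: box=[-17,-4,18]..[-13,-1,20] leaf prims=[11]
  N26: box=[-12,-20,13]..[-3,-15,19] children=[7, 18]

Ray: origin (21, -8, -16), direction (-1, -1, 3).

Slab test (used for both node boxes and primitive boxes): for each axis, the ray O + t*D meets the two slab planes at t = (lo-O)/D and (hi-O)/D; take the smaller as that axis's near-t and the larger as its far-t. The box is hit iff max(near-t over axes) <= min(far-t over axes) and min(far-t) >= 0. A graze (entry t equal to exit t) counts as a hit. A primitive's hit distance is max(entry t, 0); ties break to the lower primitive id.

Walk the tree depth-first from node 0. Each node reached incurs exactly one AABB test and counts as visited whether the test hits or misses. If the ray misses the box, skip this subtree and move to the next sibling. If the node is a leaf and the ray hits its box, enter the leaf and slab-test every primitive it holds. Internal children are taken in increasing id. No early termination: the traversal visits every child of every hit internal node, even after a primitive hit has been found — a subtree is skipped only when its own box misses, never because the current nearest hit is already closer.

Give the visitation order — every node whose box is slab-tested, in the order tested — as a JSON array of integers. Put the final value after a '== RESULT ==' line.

Traverse from the root:
N0 x:[0,41] y:[-32,12] z:[-1,12] -> hit [0,12], descend [15, 16, 23, 24]
  N15 x:[21,38] y:[-16,12] z:[17/3,12] -> miss, prune
  N16 x:[23,41] y:[-17,9] z:[-1,4/3] -> miss, prune
  N23 x:[1,21] y:[-32,-4] z:[5,34/3] -> miss, prune
  N24 x:[0,10] y:[-6,9] z:[2/3,9] -> hit [2/3,9], descend [2, 5, 14, 17]
    N2 x:[7,10] y:[3,6] z:[20/3,25/3] -> miss, prune
    N5 x:[0,5] y:[-6,-3] z:[8/3,14/3] -> miss, prune
    N14 x:[0,4] y:[-1,1] z:[7,9] -> miss, prune
    N17 x:[4,8] y:[4,9] z:[2/3,4] -> hit [4,4], descend [9, 21]
      N9 x:[4,6] y:[4,6] z:[2,4] -> hit [4,4] leaf, test {P9@t=4}
      N21 x:[5,8] y:[8,9] z:[2/3,5/3] -> miss, prune

Summary -> nodes [0, 15, 16, 23, 24, 2, 5, 14, 17, 9, 21]; box-tests=11; leaf-entries=1; first=P9

== RESULT ==
[0, 15, 16, 23, 24, 2, 5, 14, 17, 9, 21]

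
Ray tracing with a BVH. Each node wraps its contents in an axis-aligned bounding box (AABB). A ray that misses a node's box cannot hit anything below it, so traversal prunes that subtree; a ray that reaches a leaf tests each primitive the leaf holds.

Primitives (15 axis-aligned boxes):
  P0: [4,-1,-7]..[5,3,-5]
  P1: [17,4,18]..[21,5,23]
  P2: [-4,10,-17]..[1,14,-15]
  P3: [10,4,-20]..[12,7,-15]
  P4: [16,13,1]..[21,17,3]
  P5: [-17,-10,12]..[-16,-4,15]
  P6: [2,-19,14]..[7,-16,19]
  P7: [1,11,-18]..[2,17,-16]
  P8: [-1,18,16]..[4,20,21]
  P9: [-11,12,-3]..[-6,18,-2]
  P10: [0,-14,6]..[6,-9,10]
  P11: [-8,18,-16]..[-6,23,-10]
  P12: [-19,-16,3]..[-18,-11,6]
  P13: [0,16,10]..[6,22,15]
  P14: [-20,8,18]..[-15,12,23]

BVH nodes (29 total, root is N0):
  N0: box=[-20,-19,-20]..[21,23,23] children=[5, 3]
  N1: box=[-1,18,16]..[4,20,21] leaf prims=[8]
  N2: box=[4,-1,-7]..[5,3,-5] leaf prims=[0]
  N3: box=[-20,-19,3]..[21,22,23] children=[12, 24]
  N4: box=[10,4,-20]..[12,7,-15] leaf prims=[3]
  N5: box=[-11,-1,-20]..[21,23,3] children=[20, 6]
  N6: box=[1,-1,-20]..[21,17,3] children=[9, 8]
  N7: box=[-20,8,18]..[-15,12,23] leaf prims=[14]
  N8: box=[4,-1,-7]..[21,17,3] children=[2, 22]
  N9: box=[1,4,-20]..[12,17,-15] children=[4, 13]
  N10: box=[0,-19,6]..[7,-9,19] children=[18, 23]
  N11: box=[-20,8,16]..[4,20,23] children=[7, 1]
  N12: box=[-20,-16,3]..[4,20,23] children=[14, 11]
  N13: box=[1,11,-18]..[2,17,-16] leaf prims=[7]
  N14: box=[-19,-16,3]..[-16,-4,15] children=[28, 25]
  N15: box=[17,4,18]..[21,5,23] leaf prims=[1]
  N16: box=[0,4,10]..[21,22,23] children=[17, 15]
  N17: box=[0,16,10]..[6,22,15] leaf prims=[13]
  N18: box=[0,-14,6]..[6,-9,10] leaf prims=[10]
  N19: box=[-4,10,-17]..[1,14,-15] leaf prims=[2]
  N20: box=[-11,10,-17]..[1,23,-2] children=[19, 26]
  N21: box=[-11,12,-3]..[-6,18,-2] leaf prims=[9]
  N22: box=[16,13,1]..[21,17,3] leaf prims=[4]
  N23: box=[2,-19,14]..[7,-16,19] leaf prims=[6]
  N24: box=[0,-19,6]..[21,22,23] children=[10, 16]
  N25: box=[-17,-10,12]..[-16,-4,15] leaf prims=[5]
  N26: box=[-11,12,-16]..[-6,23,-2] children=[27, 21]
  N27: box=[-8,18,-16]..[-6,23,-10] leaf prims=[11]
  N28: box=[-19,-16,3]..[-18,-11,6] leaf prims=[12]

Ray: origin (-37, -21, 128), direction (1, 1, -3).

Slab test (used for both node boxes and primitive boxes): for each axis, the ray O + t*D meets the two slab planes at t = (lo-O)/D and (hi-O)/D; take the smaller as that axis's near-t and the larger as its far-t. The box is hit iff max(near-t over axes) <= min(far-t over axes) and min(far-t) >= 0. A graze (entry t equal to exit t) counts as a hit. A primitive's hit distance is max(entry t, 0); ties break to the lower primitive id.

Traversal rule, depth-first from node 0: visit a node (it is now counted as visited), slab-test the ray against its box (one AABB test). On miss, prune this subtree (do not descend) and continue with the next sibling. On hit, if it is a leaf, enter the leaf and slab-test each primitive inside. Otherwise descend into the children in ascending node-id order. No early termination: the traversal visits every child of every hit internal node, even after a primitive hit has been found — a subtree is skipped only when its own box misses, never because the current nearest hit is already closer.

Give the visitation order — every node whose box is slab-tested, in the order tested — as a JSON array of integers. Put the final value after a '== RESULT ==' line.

Walk:
N0 x:[17,58] y:[2,44] z:[35,148/3] -> hit [35,44], descend [3, 5]
  N3 x:[17,58] y:[2,43] z:[35,125/3] -> hit [35,125/3], descend [12, 24]
    N12 x:[17,41] y:[5,41] z:[35,125/3] -> hit [35,41], descend [11, 14]
      N11 x:[17,41] y:[29,41] z:[35,112/3] -> hit [35,112/3], descend [1, 7]
        N1 x:[36,41] y:[39,41] z:[107/3,112/3] -> miss, prune
        N7 x:[17,22] y:[29,33] z:[35,110/3] -> miss, prune
      N14 x:[18,21] y:[5,17] z:[113/3,125/3] -> miss, prune
    N24 x:[37,58] y:[2,43] z:[35,122/3] -> hit [37,122/3], descend [10, 16]
      N10 x:[37,44] y:[2,12] z:[109/3,122/3] -> miss, prune
      N16 x:[37,58] y:[25,43] z:[35,118/3] -> hit [37,118/3], descend [15, 17]
        N15 x:[54,58] y:[25,26] z:[35,110/3] -> miss, prune
        N17 x:[37,43] y:[37,43] z:[113/3,118/3] -> hit [113/3,118/3] leaf, test {P13@t=113/3}
  N5 x:[26,58] y:[20,44] z:[125/3,148/3] -> hit [125/3,44], descend [6, 20]
    N6 x:[38,58] y:[20,38] z:[125/3,148/3] -> miss, prune
    N20 x:[26,38] y:[31,44] z:[130/3,145/3] -> miss, prune

15 AABB tests over nodes [0, 3, 12, 11, 1, 7, 14, 24, 10, 16, 15, 17, 5, 6, 20]; 1 leaf entered; closest P13.

== RESULT ==
[0, 3, 12, 11, 1, 7, 14, 24, 10, 16, 15, 17, 5, 6, 20]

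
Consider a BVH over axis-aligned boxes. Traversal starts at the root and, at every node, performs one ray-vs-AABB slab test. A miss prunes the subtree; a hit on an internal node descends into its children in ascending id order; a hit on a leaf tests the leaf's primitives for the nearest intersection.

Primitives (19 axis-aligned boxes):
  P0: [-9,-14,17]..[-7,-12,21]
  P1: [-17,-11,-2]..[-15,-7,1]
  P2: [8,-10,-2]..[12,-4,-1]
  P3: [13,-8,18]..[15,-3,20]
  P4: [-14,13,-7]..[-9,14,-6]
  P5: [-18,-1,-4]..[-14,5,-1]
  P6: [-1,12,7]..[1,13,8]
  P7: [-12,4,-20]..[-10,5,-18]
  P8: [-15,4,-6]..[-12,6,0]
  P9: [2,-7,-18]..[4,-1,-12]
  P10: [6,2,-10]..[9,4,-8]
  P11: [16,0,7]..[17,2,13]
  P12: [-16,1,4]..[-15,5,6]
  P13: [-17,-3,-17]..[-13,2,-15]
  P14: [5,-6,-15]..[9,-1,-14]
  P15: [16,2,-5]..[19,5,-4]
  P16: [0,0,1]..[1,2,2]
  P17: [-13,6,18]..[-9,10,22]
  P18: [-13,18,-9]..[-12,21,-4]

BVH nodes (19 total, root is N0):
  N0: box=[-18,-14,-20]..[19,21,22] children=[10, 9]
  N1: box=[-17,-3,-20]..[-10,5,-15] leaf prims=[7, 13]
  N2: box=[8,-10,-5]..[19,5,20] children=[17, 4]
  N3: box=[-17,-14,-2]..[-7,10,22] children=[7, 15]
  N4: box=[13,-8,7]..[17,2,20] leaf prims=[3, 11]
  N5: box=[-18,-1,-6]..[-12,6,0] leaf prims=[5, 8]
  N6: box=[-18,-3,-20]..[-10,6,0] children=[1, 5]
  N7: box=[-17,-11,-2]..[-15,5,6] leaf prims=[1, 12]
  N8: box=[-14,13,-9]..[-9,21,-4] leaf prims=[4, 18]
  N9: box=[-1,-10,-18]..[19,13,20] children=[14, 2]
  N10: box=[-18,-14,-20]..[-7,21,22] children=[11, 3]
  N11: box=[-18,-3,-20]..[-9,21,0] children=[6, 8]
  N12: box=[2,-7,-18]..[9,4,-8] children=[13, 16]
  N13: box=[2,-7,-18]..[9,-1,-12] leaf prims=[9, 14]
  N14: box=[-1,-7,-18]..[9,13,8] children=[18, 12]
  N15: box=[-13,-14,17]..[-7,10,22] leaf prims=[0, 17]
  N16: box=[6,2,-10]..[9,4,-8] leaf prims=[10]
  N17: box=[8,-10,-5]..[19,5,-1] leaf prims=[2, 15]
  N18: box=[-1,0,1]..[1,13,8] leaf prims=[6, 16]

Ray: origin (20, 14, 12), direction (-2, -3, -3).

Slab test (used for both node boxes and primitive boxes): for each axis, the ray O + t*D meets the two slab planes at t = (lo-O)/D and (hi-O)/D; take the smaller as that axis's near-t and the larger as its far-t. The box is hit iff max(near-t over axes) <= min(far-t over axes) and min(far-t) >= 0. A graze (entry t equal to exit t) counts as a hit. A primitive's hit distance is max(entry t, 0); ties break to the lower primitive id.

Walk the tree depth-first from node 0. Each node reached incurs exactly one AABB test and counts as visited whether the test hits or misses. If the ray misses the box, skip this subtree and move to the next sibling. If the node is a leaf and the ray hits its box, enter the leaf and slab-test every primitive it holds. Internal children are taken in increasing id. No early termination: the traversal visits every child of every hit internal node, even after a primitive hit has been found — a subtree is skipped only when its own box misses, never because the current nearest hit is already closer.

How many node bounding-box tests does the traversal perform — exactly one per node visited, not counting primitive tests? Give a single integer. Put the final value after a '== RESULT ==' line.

Traverse from the root:
N0 x:[1/2,19] y:[-7/3,28/3] z:[-10/3,32/3] -> hit [1/2,28/3], descend [9, 10]
  N9 x:[1/2,21/2] y:[1/3,8] z:[-8/3,10] -> hit [1/2,8], descend [2, 14]
    N2 x:[1/2,6] y:[3,8] z:[-8/3,17/3] -> hit [3,17/3], descend [4, 17]
      N4 x:[3/2,7/2] y:[4,22/3] z:[-8/3,5/3] -> miss, prune
      N17 x:[1/2,6] y:[3,8] z:[13/3,17/3] -> hit [13/3,17/3] leaf, test {P2(miss), P15(miss)}
    N14 x:[11/2,21/2] y:[1/3,7] z:[4/3,10] -> hit [11/2,7], descend [12, 18]
      N12 x:[11/2,9] y:[10/3,7] z:[20/3,10] -> hit [20/3,7], descend [13, 16]
        N13 x:[11/2,9] y:[5,7] z:[8,10] -> miss, prune
        N16 x:[11/2,7] y:[10/3,4] z:[20/3,22/3] -> miss, prune
      N18 x:[19/2,21/2] y:[1/3,14/3] z:[4/3,11/3] -> miss, prune
  N10 x:[27/2,19] y:[-7/3,28/3] z:[-10/3,32/3] -> miss, prune

order=[0, 9, 2, 4, 17, 14, 12, 13, 16, 18, 10]  |boxes|=11  |leaves|=1  hit=miss

== RESULT ==
11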